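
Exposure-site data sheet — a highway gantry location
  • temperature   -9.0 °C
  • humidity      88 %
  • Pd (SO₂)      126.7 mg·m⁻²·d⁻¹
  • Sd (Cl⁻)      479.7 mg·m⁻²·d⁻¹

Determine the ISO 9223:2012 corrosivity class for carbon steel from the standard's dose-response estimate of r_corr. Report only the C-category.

C4

carbon steel: f(T) = +0.150·(T−10) [T≤10 °C] = -2.8500
  SO₂ term: 1.77·126.7^0.52·exp(0.02·88-2.8500) = 7.38
  Sd branch = 0.102·Sd^0.62·e^(0.033·RH+0.04·T) = 59.65 μm/a
  sum: 7.38 + 59.65 → r_corr = 67.03 μm/a
Category bounds: 50…80 μm/a bracket r_corr ⇒ C4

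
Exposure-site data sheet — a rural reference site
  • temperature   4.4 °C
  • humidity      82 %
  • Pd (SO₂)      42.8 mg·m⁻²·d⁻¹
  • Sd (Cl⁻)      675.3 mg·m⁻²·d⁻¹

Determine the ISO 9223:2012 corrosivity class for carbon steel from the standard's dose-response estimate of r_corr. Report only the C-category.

C5

carbon steel: temperature factor f = +0.150·(-5.6) = -0.8400
  sulphur-dioxide contribution → 27.78 μm/a
  chloride contribution → 103.4 μm/a
  ⇒ r_corr(carbon steel) = 131.2 μm/a
ISO 9223 Table 2 (carbon steel): 80 < 131 ≤ 200 μm/a ⇒ C5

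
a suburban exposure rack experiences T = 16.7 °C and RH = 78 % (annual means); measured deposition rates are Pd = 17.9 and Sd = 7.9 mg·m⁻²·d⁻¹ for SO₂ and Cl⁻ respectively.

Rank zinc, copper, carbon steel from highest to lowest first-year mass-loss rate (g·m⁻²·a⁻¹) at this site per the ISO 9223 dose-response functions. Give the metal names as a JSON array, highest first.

["carbon steel", "copper", "zinc"]

zinc: T>10 °C ⇒ hinge -0.071·(16.7−10) = -0.4757
  Pd branch = 0.0129·Pd^0.44·e^(0.046·RH+f) = 1.032 μm/a
  Cl⁻ term: 0.0175·7.9^0.57·exp(0.008·78+0.085·16.7) = 0.4387
  sum: 1.032 + 0.4387 → r_corr = 1.47 μm/a
  mass loss = 1.47 μm/a × 7.14 g/cm³ = 10.5 g·m⁻²·a⁻¹
copper: f(T) = -0.080·(T−10) [T>10 °C] = -0.5360
  Pd branch = 0.0053·Pd^0.26·e^(0.059·RH+f) = 0.6544 μm/a
  Sd branch = 0.01025·Sd^0.27·e^(0.036·RH+0.049·T) = 0.6729 μm/a
  r_corr = 0.6544 + 0.6729 = 1.327 μm/a
  mass loss = 1.327 μm/a × 8.96 g/cm³ = 11.89 g·m⁻²·a⁻¹
carbon steel: temperature factor f = -0.054·(6.7) = -0.3618
  Pd branch = 1.77·Pd^0.52·e^(0.02·RH+f) = 26.29 μm/a
  Cl⁻ term: 0.102·7.9^0.62·exp(0.033·78+0.04·16.7) = 9.4
  sum: 26.29 + 9.4 → r_corr = 35.69 μm/a
  mass loss = 35.69 μm/a × 7.85 g/cm³ = 280.2 g·m⁻²·a⁻¹
Ordering by g·m⁻²·a⁻¹: carbon steel (280) > copper (11.9) > zinc (10.5)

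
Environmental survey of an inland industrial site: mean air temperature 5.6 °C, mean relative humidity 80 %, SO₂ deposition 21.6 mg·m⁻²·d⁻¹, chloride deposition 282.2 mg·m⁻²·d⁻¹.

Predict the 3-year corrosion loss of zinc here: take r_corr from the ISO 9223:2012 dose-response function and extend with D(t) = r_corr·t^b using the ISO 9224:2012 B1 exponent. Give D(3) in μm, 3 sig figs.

D(3) = 7.34 μm

zinc: temperature factor f = +0.038·(-4.4) = -0.1672
  Pd branch = 0.0129·Pd^0.44·e^(0.046·RH+f) = 1.672 μm/a
  Cl⁻ term: 0.0175·282.2^0.57·exp(0.008·80+0.085·5.6) = 1.332
  r_corr = 1.672 + 1.332 = 3.004 μm/a
Power-law: D(3) = r_corr · 3^0.813
  D(3) = 3.004 × 3^0.813 = 3.004 × 2.443 = 7.34 μm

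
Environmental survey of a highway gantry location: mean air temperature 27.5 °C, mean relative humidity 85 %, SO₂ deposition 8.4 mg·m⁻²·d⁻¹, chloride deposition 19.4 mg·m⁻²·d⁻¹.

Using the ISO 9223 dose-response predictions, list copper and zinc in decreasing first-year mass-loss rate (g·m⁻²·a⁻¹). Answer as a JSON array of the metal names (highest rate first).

["copper", "zinc"]

copper: temperature factor f = -0.080·(17.5) = -1.4000
  Pd branch = 0.0053·Pd^0.26·e^(0.059·RH+f) = 0.3424 μm/a
  Cl⁻ term: 0.01025·19.4^0.27·exp(0.036·85+0.049·27.5) = 1.873
  sum: 0.3424 + 1.873 → r_corr = 2.216 μm/a
  mass loss = 2.216 μm/a × 8.96 g/cm³ = 19.85 g·m⁻²·a⁻¹
zinc: T>10 °C ⇒ hinge -0.071·(27.5−10) = -1.2425
  SO₂ term: 0.0129·8.4^0.44·exp(0.046·85-1.2425) = 0.474
  Cl⁻ term: 0.0175·19.4^0.57·exp(0.008·85+0.085·27.5) = 1.939
  r_corr = 0.474 + 1.939 = 2.413 μm/a
  mass loss = 2.413 μm/a × 7.14 g/cm³ = 17.23 g·m⁻²·a⁻¹
Ordering by g·m⁻²·a⁻¹: copper (19.9) > zinc (17.2)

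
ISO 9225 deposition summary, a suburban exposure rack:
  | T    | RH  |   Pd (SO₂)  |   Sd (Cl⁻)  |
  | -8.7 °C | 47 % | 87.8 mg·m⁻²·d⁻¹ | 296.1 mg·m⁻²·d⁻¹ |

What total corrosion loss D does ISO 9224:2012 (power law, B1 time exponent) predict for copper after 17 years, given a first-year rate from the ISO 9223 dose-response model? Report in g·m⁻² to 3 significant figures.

D(17) = 11.5 g·m⁻²

copper: temperature factor f = +0.126·(-18.7) = -2.3562
  sulphur-dioxide contribution → 0.02574 μm/a
  chloride contribution → 0.1689 μm/a
  ⇒ r_corr(copper) = 0.1947 μm/a
Long-term exponent b (ISO 9224 Table 2, B1) = 0.667
  D(17) = 0.1947 × 17^0.667 = 0.1947 × 6.618 = 1.288 μm
  Mass loss = 1.288 μm × 8.96 g/cm³ = 11.54 g·m⁻²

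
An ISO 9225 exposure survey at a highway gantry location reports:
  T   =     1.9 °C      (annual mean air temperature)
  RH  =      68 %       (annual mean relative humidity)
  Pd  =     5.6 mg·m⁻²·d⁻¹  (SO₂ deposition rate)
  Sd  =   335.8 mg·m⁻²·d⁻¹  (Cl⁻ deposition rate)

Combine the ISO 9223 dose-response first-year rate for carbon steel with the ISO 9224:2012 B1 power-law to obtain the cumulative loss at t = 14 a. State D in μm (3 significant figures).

carbon steel: T≤10 °C ⇒ hinge +0.150·(1.9−10) = -1.2150
  SO₂ term: 1.77·5.6^0.52·exp(0.02·68-1.2150) = 5.012
  Cl⁻ term: 0.102·335.8^0.62·exp(0.033·68+0.04·1.9) = 38.22
  sum: 5.012 + 38.22 → r_corr = 43.24 μm/a
Long-term exponent b (ISO 9224 Table 2, B1) = 0.523
  D(14) = 43.24 × 14^0.523 = 43.24 × 3.976 = 171.9 μm

D(14) = 172 μm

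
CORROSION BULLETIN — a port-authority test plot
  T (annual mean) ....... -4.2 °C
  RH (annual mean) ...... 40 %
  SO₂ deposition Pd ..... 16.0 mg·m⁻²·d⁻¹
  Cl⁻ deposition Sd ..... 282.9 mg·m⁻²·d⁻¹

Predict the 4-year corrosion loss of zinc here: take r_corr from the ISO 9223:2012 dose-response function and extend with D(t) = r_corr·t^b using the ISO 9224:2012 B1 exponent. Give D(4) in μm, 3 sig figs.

D(4) = 1.79 μm

zinc: temperature factor f = +0.038·(-14.2) = -0.5396
  Pd branch = 0.0129·Pd^0.44·e^(0.046·RH+f) = 0.1604 μm/a
  Sd branch = 0.0175·Sd^0.57·e^(0.008·RH+0.085·T) = 0.4211 μm/a
  sum: 0.1604 + 0.4211 → r_corr = 0.5815 μm/a
ISO 9224: D(t) = r_corr · t^b with b = 0.813 (zinc, B1)
  D(4) = 0.5815 × 4^0.813 = 0.5815 × 3.087 = 1.795 μm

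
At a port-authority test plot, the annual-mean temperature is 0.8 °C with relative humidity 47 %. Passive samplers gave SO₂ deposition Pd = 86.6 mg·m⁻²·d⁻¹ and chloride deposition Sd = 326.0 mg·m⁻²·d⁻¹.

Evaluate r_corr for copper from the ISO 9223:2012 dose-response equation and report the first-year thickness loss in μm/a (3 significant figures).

r_corr = 0.361 μm/a

copper: temperature factor f = +0.126·(-9.2) = -1.1592
  sulphur-dioxide contribution → 0.0849 μm/a
  chloride contribution → 0.2761 μm/a
  ⇒ r_corr(copper) = 0.361 μm/a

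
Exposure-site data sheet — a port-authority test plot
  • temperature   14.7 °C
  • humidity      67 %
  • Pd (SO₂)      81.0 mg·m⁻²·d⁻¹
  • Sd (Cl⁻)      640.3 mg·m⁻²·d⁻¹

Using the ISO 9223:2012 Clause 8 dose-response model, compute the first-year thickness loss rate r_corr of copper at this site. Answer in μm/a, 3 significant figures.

r_corr = 1.94 μm/a

copper: T>10 °C ⇒ hinge -0.080·(14.7−10) = -0.3760
  sulphur-dioxide contribution → 0.5942 μm/a
  chloride contribution → 1.345 μm/a
  ⇒ r_corr(copper) = 1.939 μm/a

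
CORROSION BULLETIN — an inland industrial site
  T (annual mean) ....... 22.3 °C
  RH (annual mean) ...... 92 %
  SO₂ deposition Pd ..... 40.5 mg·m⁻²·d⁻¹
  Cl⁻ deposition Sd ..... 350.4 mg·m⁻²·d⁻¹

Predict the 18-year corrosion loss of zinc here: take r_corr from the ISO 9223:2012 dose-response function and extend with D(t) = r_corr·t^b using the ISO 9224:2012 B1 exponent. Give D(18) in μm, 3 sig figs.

zinc: f(T) = -0.071·(T−10) [T>10 °C] = -0.8733
  SO₂ term: 0.0129·40.5^0.44·exp(0.046·92-0.8733) = 1.89
  Sd branch = 0.0175·Sd^0.57·e^(0.008·RH+0.085·T) = 6.859 μm/a
  r_corr = 1.89 + 6.859 = 8.75 μm/a
ISO 9224: D(t) = r_corr · t^b with b = 0.813 (zinc, B1)
  D(18) = 8.75 × 18^0.813 = 8.75 × 10.48 = 91.73 μm

D(18) = 91.7 μm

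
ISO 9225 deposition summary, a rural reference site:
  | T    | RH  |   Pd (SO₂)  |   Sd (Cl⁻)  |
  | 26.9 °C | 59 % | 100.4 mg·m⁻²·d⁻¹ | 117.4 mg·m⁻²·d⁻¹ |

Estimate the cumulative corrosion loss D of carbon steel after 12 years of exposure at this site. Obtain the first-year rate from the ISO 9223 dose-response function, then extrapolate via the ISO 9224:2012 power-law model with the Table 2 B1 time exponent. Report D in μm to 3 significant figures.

D(12) = 241 μm

carbon steel: f(T) = -0.054·(T−10) [T>10 °C] = -0.9126
  SO₂ term: 1.77·100.4^0.52·exp(0.02·59-0.9126) = 25.41
  Cl⁻ term: 0.102·117.4^0.62·exp(0.033·59+0.04·26.9) = 40.24
  r_corr = 25.41 + 40.24 = 65.65 μm/a
Long-term exponent b (ISO 9224 Table 2, B1) = 0.523
  D(12) = 65.65 × 12^0.523 = 65.65 × 3.668 = 240.8 μm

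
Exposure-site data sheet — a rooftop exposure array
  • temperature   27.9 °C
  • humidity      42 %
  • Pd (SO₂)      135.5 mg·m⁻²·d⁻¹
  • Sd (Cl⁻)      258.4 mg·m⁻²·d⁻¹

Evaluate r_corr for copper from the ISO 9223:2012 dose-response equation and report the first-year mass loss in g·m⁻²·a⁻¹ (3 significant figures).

r_corr = 7.81 g·m⁻²·a⁻¹

copper: f(T) = -0.080·(T−10) [T>10 °C] = -1.4320
  sulphur-dioxide contribution → 0.05406 μm/a
  chloride contribution → 0.8174 μm/a
  ⇒ r_corr(copper) = 0.8714 μm/a
Convert to mass loss: 0.8714 μm/a × 8.96 g/cm³ = 7.808 g·m⁻²·a⁻¹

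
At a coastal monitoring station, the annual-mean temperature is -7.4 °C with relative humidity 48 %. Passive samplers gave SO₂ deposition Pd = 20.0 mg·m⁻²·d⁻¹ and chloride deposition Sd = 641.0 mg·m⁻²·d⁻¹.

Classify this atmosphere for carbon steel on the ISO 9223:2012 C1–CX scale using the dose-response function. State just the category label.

carbon steel: temperature factor f = +0.150·(-17.4) = -2.6100
  sulphur-dioxide contribution → 1.614 μm/a
  chloride contribution → 20.33 μm/a
  ⇒ r_corr(carbon steel) = 21.95 μm/a
21.9 μm/a falls in (1.3, 25] for carbon steel → category C2

C2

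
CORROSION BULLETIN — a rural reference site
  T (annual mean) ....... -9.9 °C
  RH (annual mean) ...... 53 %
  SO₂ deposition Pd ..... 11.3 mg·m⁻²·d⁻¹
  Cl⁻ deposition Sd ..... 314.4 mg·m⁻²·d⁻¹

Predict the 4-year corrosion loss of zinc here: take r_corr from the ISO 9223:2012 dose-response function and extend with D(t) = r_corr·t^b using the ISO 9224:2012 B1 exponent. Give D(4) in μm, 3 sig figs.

zinc: f(T) = +0.038·(T−10) [T≤10 °C] = -0.7562
  SO₂ term: 0.0129·11.3^0.44·exp(0.046·53-0.7562) = 0.2015
  Cl⁻ term: 0.0175·314.4^0.57·exp(0.008·53+0.085·-9.9) = 0.3057
  sum: 0.2015 + 0.3057 → r_corr = 0.5072 μm/a
Power-law: D(4) = r_corr · 4^0.813
  D(4) = 0.5072 × 4^0.813 = 0.5072 × 3.087 = 1.566 μm

D(4) = 1.57 μm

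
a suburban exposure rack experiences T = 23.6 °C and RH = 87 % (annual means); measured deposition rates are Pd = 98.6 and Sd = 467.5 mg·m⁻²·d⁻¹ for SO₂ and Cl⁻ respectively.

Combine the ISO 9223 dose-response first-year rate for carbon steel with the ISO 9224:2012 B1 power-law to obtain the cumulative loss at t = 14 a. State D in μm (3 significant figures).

carbon steel: f(T) = -0.054·(T−10) [T>10 °C] = -0.7344
  Pd branch = 1.77·Pd^0.52·e^(0.02·RH+f) = 52.66 μm/a
  Sd branch = 0.102·Sd^0.62·e^(0.033·RH+0.04·T) = 209.3 μm/a
  sum: 52.66 + 209.3 → r_corr = 261.9 μm/a
Long-term exponent b (ISO 9224 Table 2, B1) = 0.523
  D(14) = 261.9 × 14^0.523 = 261.9 × 3.976 = 1041 μm

D(14) = 1.04e+03 μm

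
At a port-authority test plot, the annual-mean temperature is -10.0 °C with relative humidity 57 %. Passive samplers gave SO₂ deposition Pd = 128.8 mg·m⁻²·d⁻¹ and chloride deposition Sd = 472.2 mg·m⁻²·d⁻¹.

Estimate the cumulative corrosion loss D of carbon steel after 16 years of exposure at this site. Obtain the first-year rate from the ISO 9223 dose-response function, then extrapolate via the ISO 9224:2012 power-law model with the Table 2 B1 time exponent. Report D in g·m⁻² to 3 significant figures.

carbon steel: temperature factor f = +0.150·(-20.0) = -3.0000
  Pd branch = 1.77·Pd^0.52·e^(0.02·RH+f) = 3.446 μm/a
  Cl⁻ term: 0.102·472.2^0.62·exp(0.033·57+0.04·-10.0) = 20.41
  r_corr = 3.446 + 20.41 = 23.85 μm/a
Long-term exponent b (ISO 9224 Table 2, B1) = 0.523
  D(16) = 23.85 × 16^0.523 = 23.85 × 4.263 = 101.7 μm
  Mass loss = 101.7 μm × 7.85 g/cm³ = 798.3 g·m⁻²

D(16) = 798 g·m⁻²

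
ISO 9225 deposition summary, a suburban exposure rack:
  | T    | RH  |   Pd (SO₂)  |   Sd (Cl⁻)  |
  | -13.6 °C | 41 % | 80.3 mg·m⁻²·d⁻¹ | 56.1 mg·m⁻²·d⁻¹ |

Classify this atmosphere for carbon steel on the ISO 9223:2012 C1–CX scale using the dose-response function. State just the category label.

C2

carbon steel: temperature factor f = +0.150·(-23.6) = -3.5400
  sulphur-dioxide contribution → 1.141 μm/a
  chloride contribution → 2.782 μm/a
  ⇒ r_corr(carbon steel) = 3.922 μm/a
Category bounds: 1.3…25 μm/a bracket r_corr ⇒ C2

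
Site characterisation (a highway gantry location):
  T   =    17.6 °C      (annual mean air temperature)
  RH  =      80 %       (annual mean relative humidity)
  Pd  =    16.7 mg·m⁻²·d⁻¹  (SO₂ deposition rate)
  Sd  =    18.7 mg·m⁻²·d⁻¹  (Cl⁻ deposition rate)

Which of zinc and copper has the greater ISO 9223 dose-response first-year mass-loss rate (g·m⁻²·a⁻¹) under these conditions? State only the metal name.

copper

zinc: f(T) = -0.071·(T−10) [T>10 °C] = -0.5396
  SO₂ term: 0.0129·16.7^0.44·exp(0.046·80-0.5396) = 1.029
  Cl⁻ term: 0.0175·18.7^0.57·exp(0.008·80+0.085·17.6) = 0.7864
  r_corr = 1.029 + 0.7864 = 1.815 μm/a
  mass loss = 1.815 μm/a × 7.14 g/cm³ = 12.96 g·m⁻²·a⁻¹
copper: T>10 °C ⇒ hinge -0.080·(17.6−10) = -0.6080
  Pd branch = 0.0053·Pd^0.26·e^(0.059·RH+f) = 0.673 μm/a
  Sd branch = 0.01025·Sd^0.27·e^(0.036·RH+0.049·T) = 0.9537 μm/a
  sum: 0.673 + 0.9537 → r_corr = 1.627 μm/a
  mass loss = 1.627 μm/a × 8.96 g/cm³ = 14.58 g·m⁻²·a⁻¹
Ordering by g·m⁻²·a⁻¹: copper (14.6) > zinc (13)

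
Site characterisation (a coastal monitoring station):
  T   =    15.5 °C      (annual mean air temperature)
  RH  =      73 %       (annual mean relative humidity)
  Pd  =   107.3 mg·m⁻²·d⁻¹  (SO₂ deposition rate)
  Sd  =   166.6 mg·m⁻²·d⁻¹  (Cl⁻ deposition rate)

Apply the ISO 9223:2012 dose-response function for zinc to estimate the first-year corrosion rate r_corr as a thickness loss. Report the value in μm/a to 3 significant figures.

r_corr = 4.13 μm/a

zinc: f(T) = -0.071·(T−10) [T>10 °C] = -0.3905
  SO₂ term: 0.0129·107.3^0.44·exp(0.046·73-0.3905) = 1.963
  Cl⁻ term: 0.0175·166.6^0.57·exp(0.008·73+0.085·15.5) = 2.164
  sum: 1.963 + 2.164 → r_corr = 4.126 μm/a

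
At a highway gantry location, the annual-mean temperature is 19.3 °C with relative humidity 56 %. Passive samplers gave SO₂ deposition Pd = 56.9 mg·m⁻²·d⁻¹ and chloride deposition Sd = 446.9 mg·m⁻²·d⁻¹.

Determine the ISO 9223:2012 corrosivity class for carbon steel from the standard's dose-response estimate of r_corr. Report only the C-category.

carbon steel: f(T) = -0.054·(T−10) [T>10 °C] = -0.5022
  Pd branch = 1.77·Pd^0.52·e^(0.02·RH+f) = 26.85 μm/a
  Sd branch = 0.102·Sd^0.62·e^(0.033·RH+0.04·T) = 61.6 μm/a
  r_corr = 26.85 + 61.6 = 88.45 μm/a
88.4 μm/a falls in (80, 200] for carbon steel → category C5

C5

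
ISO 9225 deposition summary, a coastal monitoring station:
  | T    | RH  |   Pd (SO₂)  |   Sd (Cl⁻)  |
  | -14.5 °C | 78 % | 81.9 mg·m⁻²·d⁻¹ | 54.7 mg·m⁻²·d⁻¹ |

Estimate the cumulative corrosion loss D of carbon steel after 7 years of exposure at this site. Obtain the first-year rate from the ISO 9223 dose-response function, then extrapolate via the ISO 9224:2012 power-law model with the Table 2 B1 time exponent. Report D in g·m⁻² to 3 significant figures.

D(7) = 240 g·m⁻²

carbon steel: temperature factor f = +0.150·(-24.5) = -3.6750
  SO₂ term: 1.77·81.9^0.52·exp(0.02·78-3.6750) = 2.11
  Sd branch = 0.102·Sd^0.62·e^(0.033·RH+0.04·T) = 8.956 μm/a
  sum: 2.11 + 8.956 → r_corr = 11.07 μm/a
ISO 9224: D(t) = r_corr · t^b with b = 0.523 (carbon steel, B1)
  D(7) = 11.07 × 7^0.523 = 11.07 × 2.767 = 30.62 μm
  Mass loss = 30.62 μm × 7.85 g/cm³ = 240.4 g·m⁻²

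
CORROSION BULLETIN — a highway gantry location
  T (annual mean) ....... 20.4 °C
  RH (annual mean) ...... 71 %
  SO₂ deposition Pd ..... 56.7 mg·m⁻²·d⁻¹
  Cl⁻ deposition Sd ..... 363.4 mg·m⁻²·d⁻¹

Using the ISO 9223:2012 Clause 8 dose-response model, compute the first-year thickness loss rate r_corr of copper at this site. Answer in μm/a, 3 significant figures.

r_corr = 2.20 μm/a

copper: T>10 °C ⇒ hinge -0.080·(20.4−10) = -0.8320
  sulphur-dioxide contribution → 0.4346 μm/a
  chloride contribution → 1.763 μm/a
  total first-year rate 2.197 μm/a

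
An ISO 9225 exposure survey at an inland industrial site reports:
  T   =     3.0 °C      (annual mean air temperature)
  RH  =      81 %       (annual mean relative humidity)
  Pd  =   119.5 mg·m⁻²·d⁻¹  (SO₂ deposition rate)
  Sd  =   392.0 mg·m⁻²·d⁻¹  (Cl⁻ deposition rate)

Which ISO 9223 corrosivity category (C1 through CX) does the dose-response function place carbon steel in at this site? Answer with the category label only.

C5

carbon steel: f(T) = +0.150·(T−10) [T≤10 °C] = -1.0500
  SO₂ term: 1.77·119.5^0.52·exp(0.02·81-1.0500) = 37.65
  Sd branch = 0.102·Sd^0.62·e^(0.033·RH+0.04·T) = 67.52 μm/a
  sum: 37.65 + 67.52 → r_corr = 105.2 μm/a
Category bounds: 80…200 μm/a bracket r_corr ⇒ C5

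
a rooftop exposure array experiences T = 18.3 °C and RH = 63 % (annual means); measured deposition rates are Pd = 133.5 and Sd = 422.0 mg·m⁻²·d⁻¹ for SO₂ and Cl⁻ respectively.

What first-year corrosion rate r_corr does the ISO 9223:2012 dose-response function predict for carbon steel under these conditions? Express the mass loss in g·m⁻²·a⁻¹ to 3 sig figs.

carbon steel: f(T) = -0.054·(T−10) [T>10 °C] = -0.4482
  Pd branch = 1.77·Pd^0.52·e^(0.02·RH+f) = 50.79 μm/a
  Cl⁻ term: 0.102·422.0^0.62·exp(0.033·63+0.04·18.3) = 71.96
  r_corr = 50.79 + 71.96 = 122.8 μm/a
Convert to mass loss: 122.8 μm/a × 7.85 g/cm³ = 963.6 g·m⁻²·a⁻¹

r_corr = 964 g·m⁻²·a⁻¹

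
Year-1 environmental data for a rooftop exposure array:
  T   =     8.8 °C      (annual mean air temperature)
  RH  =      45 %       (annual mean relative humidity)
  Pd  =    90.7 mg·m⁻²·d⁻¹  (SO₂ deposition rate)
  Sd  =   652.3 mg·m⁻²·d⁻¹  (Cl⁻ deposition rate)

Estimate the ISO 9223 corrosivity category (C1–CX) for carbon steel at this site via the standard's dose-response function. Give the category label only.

C4

carbon steel: temperature factor f = +0.150·(-1.2) = -0.1800
  Pd branch = 1.77·Pd^0.52·e^(0.02·RH+f) = 37.9 μm/a
  Cl⁻ term: 0.102·652.3^0.62·exp(0.033·45+0.04·8.8) = 35.59
  r_corr = 37.9 + 35.59 = 73.49 μm/a
Category bounds: 50…80 μm/a bracket r_corr ⇒ C4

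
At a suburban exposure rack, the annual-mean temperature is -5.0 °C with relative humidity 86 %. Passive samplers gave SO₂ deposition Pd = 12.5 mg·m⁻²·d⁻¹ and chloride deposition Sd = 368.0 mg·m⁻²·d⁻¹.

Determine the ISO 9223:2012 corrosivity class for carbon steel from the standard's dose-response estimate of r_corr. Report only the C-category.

C4

carbon steel: f(T) = +0.150·(T−10) [T≤10 °C] = -2.2500
  Pd branch = 1.77·Pd^0.52·e^(0.02·RH+f) = 3.874 μm/a
  Cl⁻ term: 0.102·368.0^0.62·exp(0.033·86+0.04·-5.0) = 55.6
  r_corr = 3.874 + 55.6 = 59.48 μm/a
Category bounds: 50…80 μm/a bracket r_corr ⇒ C4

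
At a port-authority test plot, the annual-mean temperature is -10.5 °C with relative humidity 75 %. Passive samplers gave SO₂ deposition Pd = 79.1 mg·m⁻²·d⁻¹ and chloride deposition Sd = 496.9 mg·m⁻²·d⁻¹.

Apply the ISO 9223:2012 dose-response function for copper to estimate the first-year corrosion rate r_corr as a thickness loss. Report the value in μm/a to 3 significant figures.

r_corr = 0.592 μm/a

copper: temperature factor f = +0.126·(-20.5) = -2.5830
  sulphur-dioxide contribution → 0.1042 μm/a
  chloride contribution → 0.4874 μm/a
  total first-year rate 0.5916 μm/a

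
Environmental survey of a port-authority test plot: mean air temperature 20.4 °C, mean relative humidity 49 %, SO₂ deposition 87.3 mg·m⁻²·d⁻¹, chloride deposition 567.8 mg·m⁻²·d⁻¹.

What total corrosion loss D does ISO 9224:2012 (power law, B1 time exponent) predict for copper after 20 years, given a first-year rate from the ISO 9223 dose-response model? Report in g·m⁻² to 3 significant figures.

D(20) = 68.3 g·m⁻²

copper: f(T) = -0.080·(T−10) [T>10 °C] = -0.8320
  sulphur-dioxide contribution → 0.1328 μm/a
  chloride contribution → 0.9007 μm/a
  total first-year rate 1.033 μm/a
ISO 9224: D(t) = r_corr · t^b with b = 0.667 (copper, B1)
  D(20) = 1.033 × 20^0.667 = 1.033 × 7.375 = 7.622 μm
  Mass loss = 7.622 μm × 8.96 g/cm³ = 68.3 g·m⁻²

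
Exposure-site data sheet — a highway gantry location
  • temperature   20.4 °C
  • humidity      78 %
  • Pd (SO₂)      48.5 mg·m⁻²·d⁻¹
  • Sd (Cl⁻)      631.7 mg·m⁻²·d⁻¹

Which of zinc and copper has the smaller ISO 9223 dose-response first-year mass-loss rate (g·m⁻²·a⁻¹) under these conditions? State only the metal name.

copper

zinc: temperature factor f = -0.071·(10.4) = -0.7384
  SO₂ term: 0.0129·48.5^0.44·exp(0.046·78-0.7384) = 1.23
  Cl⁻ term: 0.0175·631.7^0.57·exp(0.008·78+0.085·20.4) = 7.301
  sum: 1.23 + 7.301 → r_corr = 8.531 μm/a
  mass loss = 8.531 μm/a × 7.14 g/cm³ = 60.91 g·m⁻²·a⁻¹
copper: f(T) = -0.080·(T−10) [T>10 °C] = -0.8320
  Pd branch = 0.0053·Pd^0.26·e^(0.059·RH+f) = 0.6308 μm/a
  Sd branch = 0.01025·Sd^0.27·e^(0.036·RH+0.049·T) = 2.633 μm/a
  r_corr = 0.6308 + 2.633 = 3.264 μm/a
  mass loss = 3.264 μm/a × 8.96 g/cm³ = 29.24 g·m⁻²·a⁻¹
Ordering by g·m⁻²·a⁻¹: zinc (60.9) > copper (29.2)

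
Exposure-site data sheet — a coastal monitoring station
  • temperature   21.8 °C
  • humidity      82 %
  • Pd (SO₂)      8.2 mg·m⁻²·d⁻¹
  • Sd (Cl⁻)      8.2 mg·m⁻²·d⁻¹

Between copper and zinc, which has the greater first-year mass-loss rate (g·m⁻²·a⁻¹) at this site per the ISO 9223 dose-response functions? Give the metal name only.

copper

copper: temperature factor f = -0.080·(11.8) = -0.9440
  sulphur-dioxide contribution → 0.4498 μm/a
  chloride contribution → 1.008 μm/a
  ⇒ r_corr(copper) = 1.458 μm/a
  mass loss = 1.458 μm/a × 8.96 g/cm³ = 13.06 g·m⁻²·a⁻¹
zinc: temperature factor f = -0.071·(11.8) = -0.8378
  sulphur-dioxide contribution → 0.6123 μm/a
  chloride contribution → 0.7138 μm/a
  total first-year rate 1.326 μm/a
  mass loss = 1.326 μm/a × 7.14 g/cm³ = 9.468 g·m⁻²·a⁻¹
Ordering by g·m⁻²·a⁻¹: copper (13.1) > zinc (9.47)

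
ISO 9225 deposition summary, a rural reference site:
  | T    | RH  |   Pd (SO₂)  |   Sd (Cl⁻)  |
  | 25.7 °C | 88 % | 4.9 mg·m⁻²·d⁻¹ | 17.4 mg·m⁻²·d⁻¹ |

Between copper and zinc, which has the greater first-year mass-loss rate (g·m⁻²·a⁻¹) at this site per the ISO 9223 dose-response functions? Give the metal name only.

copper

copper: T>10 °C ⇒ hinge -0.080·(25.7−10) = -1.2560
  SO₂ term: 0.0053·4.9^0.26·exp(0.059·88-1.2560) = 0.4103
  Cl⁻ term: 0.01025·17.4^0.27·exp(0.036·88+0.049·25.7) = 1.855
  r_corr = 0.4103 + 1.855 = 2.266 μm/a
  mass loss = 2.266 μm/a × 8.96 g/cm³ = 20.3 g·m⁻²·a⁻¹
zinc: f(T) = -0.071·(T−10) [T>10 °C] = -1.1147
  SO₂ term: 0.0129·4.9^0.44·exp(0.046·88-1.1147) = 0.4877
  Cl⁻ term: 0.0175·17.4^0.57·exp(0.008·88+0.085·25.7) = 1.602
  r_corr = 0.4877 + 1.602 = 2.09 μm/a
  mass loss = 2.09 μm/a × 7.14 g/cm³ = 14.92 g·m⁻²·a⁻¹
Ordering by g·m⁻²·a⁻¹: copper (20.3) > zinc (14.9)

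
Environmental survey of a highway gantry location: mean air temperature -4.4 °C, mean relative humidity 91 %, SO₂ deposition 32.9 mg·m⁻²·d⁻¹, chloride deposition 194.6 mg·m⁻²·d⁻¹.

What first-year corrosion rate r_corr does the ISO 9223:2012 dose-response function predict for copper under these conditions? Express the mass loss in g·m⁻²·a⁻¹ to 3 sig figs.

copper: T≤10 °C ⇒ hinge +0.126·(-4.4−10) = -1.8144
  sulphur-dioxide contribution → 0.4597 μm/a
  chloride contribution → 0.9076 μm/a
  ⇒ r_corr(copper) = 1.367 μm/a
Convert to mass loss: 1.367 μm/a × 8.96 g/cm³ = 12.25 g·m⁻²·a⁻¹

r_corr = 12.3 g·m⁻²·a⁻¹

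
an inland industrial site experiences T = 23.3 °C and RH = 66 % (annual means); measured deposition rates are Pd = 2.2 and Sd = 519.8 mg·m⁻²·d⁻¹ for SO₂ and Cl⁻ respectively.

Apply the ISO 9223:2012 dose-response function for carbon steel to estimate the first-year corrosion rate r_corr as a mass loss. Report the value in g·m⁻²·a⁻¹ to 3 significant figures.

r_corr = 905 g·m⁻²·a⁻¹

carbon steel: T>10 °C ⇒ hinge -0.054·(23.3−10) = -0.7182
  Pd branch = 1.77·Pd^0.52·e^(0.02·RH+f) = 4.868 μm/a
  Cl⁻ term: 0.102·519.8^0.62·exp(0.033·66+0.04·23.3) = 110.4
  sum: 4.868 + 110.4 → r_corr = 115.3 μm/a
Convert to mass loss: 115.3 μm/a × 7.85 g/cm³ = 905.1 g·m⁻²·a⁻¹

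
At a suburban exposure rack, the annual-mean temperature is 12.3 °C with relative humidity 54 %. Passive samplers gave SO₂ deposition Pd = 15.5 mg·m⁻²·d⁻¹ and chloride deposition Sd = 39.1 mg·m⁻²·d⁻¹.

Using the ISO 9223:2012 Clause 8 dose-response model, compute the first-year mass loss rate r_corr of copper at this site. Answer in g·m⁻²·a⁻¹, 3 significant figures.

copper: T>10 °C ⇒ hinge -0.080·(12.3−10) = -0.1840
  sulphur-dioxide contribution → 0.2175 μm/a
  chloride contribution → 0.3521 μm/a
  total first-year rate 0.5696 μm/a
Convert to mass loss: 0.5696 μm/a × 8.96 g/cm³ = 5.104 g·m⁻²·a⁻¹

r_corr = 5.10 g·m⁻²·a⁻¹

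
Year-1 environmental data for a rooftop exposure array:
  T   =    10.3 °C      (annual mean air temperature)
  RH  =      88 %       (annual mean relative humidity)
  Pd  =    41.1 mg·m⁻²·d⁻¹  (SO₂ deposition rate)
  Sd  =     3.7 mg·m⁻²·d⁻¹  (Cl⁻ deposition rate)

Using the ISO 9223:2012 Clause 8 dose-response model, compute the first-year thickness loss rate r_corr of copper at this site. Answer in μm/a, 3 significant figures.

r_corr = 3.02 μm/a

copper: temperature factor f = -0.080·(0.3) = -0.0240
  SO₂ term: 0.0053·41.1^0.26·exp(0.059·88-0.0240) = 2.445
  Sd branch = 0.01025·Sd^0.27·e^(0.036·RH+0.049·T) = 0.5743 μm/a
  r_corr = 2.445 + 0.5743 = 3.02 μm/a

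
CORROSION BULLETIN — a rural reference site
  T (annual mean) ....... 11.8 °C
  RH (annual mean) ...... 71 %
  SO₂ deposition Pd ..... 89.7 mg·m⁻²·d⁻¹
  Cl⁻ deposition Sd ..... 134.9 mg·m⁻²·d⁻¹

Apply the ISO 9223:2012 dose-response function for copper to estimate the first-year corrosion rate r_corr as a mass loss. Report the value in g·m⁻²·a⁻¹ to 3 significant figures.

copper: T>10 °C ⇒ hinge -0.080·(11.8−10) = -0.1440
  sulphur-dioxide contribution → 0.9744 μm/a
  chloride contribution → 0.8851 μm/a
  total first-year rate 1.859 μm/a
Convert to mass loss: 1.859 μm/a × 8.96 g/cm³ = 16.66 g·m⁻²·a⁻¹

r_corr = 16.7 g·m⁻²·a⁻¹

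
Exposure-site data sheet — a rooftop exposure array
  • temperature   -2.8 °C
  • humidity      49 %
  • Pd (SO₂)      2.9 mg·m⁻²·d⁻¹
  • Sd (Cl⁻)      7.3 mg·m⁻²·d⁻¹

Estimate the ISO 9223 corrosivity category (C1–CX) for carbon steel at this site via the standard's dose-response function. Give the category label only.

carbon steel: temperature factor f = +0.150·(-12.8) = -1.9200
  SO₂ term: 1.77·2.9^0.52·exp(0.02·49-1.9200) = 1.203
  Cl⁻ term: 0.102·7.3^0.62·exp(0.033·49+0.04·-2.8) = 1.576
  r_corr = 1.203 + 1.576 = 2.778 μm/a
2.78 μm/a falls in (1.3, 25] for carbon steel → category C2

C2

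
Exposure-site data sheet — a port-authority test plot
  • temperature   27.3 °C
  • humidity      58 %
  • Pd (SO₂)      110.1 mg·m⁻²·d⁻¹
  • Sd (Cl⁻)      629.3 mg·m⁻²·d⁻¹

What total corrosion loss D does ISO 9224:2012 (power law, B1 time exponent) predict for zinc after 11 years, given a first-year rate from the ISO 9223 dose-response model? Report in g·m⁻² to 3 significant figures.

zinc: temperature factor f = -0.071·(17.3) = -1.2283
  SO₂ term: 0.0129·110.1^0.44·exp(0.046·58-1.2283) = 0.4308
  Sd branch = 0.0175·Sd^0.57·e^(0.008·RH+0.085·T) = 11.16 μm/a
  r_corr = 0.4308 + 11.16 = 11.59 μm/a
Long-term exponent b (ISO 9224 Table 2, B1) = 0.813
  D(11) = 11.59 × 11^0.813 = 11.59 × 7.025 = 81.43 μm
  Mass loss = 81.43 μm × 7.14 g/cm³ = 581.4 g·m⁻²

D(11) = 581 g·m⁻²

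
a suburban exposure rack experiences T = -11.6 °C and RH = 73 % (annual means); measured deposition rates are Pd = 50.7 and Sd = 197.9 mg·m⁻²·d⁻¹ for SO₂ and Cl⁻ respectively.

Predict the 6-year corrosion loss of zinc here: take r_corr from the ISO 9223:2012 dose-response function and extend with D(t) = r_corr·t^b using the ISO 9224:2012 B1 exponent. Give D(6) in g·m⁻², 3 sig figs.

zinc: temperature factor f = +0.038·(-21.6) = -0.8208
  Pd branch = 0.0129·Pd^0.44·e^(0.046·RH+f) = 0.9177 μm/a
  Cl⁻ term: 0.0175·197.9^0.57·exp(0.008·73+0.085·-11.6) = 0.2385
  r_corr = 0.9177 + 0.2385 = 1.156 μm/a
ISO 9224: D(t) = r_corr · t^b with b = 0.813 (zinc, B1)
  D(6) = 1.156 × 6^0.813 = 1.156 × 4.292 = 4.962 μm
  Mass loss = 4.962 μm × 7.14 g/cm³ = 35.43 g·m⁻²

D(6) = 35.4 g·m⁻²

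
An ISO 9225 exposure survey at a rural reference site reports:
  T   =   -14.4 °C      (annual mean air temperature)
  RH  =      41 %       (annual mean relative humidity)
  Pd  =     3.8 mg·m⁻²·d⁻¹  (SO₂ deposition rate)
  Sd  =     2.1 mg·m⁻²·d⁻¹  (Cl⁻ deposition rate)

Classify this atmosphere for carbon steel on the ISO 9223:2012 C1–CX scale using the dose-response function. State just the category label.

C1

carbon steel: T≤10 °C ⇒ hinge +0.150·(-14.4−10) = -3.6600
  Pd branch = 1.77·Pd^0.52·e^(0.02·RH+f) = 0.207 μm/a
  Cl⁻ term: 0.102·2.1^0.62·exp(0.033·41+0.04·-14.4) = 0.3514
  r_corr = 0.207 + 0.3514 = 0.5585 μm/a
0.558 μm/a falls in (0, 1.3] for carbon steel → category C1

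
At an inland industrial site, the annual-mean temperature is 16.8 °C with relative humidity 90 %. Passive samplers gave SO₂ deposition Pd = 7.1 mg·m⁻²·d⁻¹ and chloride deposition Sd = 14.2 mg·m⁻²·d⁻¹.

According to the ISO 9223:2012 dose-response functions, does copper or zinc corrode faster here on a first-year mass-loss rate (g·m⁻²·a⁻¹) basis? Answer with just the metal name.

copper

copper: f(T) = -0.080·(T−10) [T>10 °C] = -0.5440
  SO₂ term: 0.0053·7.1^0.26·exp(0.059·90-0.5440) = 1.036
  Sd branch = 0.01025·Sd^0.27·e^(0.036·RH+0.049·T) = 1.22 μm/a
  r_corr = 1.036 + 1.22 = 2.257 μm/a
  mass loss = 2.257 μm/a × 8.96 g/cm³ = 20.22 g·m⁻²·a⁻¹
zinc: T>10 °C ⇒ hinge -0.071·(16.8−10) = -0.4828
  SO₂ term: 0.0129·7.1^0.44·exp(0.046·90-0.4828) = 1.184
  Cl⁻ term: 0.0175·14.2^0.57·exp(0.008·90+0.085·16.8) = 0.6803
  sum: 1.184 + 0.6803 → r_corr = 1.865 μm/a
  mass loss = 1.865 μm/a × 7.14 g/cm³ = 13.31 g·m⁻²·a⁻¹
Ordering by g·m⁻²·a⁻¹: copper (20.2) > zinc (13.3)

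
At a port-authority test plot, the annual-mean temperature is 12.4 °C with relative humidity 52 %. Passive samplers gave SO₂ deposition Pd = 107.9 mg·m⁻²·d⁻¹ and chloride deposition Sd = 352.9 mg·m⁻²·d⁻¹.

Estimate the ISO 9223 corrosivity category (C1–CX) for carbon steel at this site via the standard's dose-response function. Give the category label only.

carbon steel: temperature factor f = -0.054·(2.4) = -0.1296
  Pd branch = 1.77·Pd^0.52·e^(0.02·RH+f) = 50.18 μm/a
  Sd branch = 0.102·Sd^0.62·e^(0.033·RH+0.04·T) = 35.38 μm/a
  sum: 50.18 + 35.38 → r_corr = 85.56 μm/a
85.6 μm/a falls in (80, 200] for carbon steel → category C5

C5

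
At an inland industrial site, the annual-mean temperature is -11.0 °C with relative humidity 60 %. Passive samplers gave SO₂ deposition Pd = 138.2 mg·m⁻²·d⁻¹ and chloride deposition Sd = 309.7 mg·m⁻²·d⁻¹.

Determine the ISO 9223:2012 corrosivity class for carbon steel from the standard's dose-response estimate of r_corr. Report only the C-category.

C2

carbon steel: T≤10 °C ⇒ hinge +0.150·(-11.0−10) = -3.1500
  SO₂ term: 1.77·138.2^0.52·exp(0.02·60-3.1500) = 3.267
  Cl⁻ term: 0.102·309.7^0.62·exp(0.033·60+0.04·-11.0) = 16.66
  sum: 3.267 + 16.66 → r_corr = 19.93 μm/a
19.9 μm/a falls in (1.3, 25] for carbon steel → category C2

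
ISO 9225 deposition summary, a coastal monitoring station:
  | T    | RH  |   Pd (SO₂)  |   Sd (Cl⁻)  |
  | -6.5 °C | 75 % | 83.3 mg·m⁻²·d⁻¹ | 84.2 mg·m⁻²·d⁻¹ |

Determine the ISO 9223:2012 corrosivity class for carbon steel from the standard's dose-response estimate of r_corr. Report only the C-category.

carbon steel: T≤10 °C ⇒ hinge +0.150·(-6.5−10) = -2.4750
  SO₂ term: 1.77·83.3^0.52·exp(0.02·75-2.4750) = 6.657
  Sd branch = 0.102·Sd^0.62·e^(0.033·RH+0.04·T) = 14.6 μm/a
  r_corr = 6.657 + 14.6 = 21.25 μm/a
Category bounds: 1.3…25 μm/a bracket r_corr ⇒ C2

C2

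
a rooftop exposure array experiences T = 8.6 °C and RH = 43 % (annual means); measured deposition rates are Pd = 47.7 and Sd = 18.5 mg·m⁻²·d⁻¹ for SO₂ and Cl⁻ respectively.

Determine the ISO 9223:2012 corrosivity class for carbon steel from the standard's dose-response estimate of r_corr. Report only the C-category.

C3

carbon steel: T≤10 °C ⇒ hinge +0.150·(8.6−10) = -0.2100
  sulphur-dioxide contribution → 25.3 μm/a
  chloride contribution → 3.63 μm/a
  total first-year rate 28.93 μm/a
28.9 μm/a falls in (25, 50] for carbon steel → category C3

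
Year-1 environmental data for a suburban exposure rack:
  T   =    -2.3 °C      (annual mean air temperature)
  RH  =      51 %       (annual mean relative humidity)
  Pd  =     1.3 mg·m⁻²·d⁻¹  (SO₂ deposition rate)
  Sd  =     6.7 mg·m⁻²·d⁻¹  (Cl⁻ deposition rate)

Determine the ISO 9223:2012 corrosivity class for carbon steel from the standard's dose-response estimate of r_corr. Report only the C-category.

C2

carbon steel: temperature factor f = +0.150·(-12.3) = -1.8450
  Pd branch = 1.77·Pd^0.52·e^(0.02·RH+f) = 0.8891 μm/a
  Sd branch = 0.102·Sd^0.62·e^(0.033·RH+0.04·T) = 1.628 μm/a
  r_corr = 0.8891 + 1.628 = 2.517 μm/a
ISO 9223 Table 2 (carbon steel): 1.3 < 2.52 ≤ 25 μm/a ⇒ C2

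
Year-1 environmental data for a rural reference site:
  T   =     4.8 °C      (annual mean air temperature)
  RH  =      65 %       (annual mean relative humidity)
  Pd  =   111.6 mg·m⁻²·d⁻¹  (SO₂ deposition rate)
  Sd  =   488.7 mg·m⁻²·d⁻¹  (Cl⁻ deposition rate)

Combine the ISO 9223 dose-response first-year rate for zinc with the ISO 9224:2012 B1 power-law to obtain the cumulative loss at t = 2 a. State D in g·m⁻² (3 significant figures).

D(2) = 40.0 g·m⁻²

zinc: temperature factor f = +0.038·(-5.2) = -0.1976
  SO₂ term: 0.0129·111.6^0.44·exp(0.046·65-0.1976) = 1.676
  Cl⁻ term: 0.0175·488.7^0.57·exp(0.008·65+0.085·4.8) = 1.509
  sum: 1.676 + 1.509 → r_corr = 3.185 μm/a
Long-term exponent b (ISO 9224 Table 2, B1) = 0.813
  D(2) = 3.185 × 2^0.813 = 3.185 × 1.757 = 5.596 μm
  Mass loss = 5.596 μm × 7.14 g/cm³ = 39.96 g·m⁻²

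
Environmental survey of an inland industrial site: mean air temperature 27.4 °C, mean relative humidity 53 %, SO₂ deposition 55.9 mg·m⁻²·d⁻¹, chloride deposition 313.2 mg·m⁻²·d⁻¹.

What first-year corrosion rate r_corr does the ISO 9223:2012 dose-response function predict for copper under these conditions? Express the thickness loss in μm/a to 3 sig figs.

r_corr = 1.33 μm/a

copper: T>10 °C ⇒ hinge -0.080·(27.4−10) = -1.3920
  Pd branch = 0.0053·Pd^0.26·e^(0.059·RH+f) = 0.08553 μm/a
  Sd branch = 0.01025·Sd^0.27·e^(0.036·RH+0.049·T) = 1.248 μm/a
  r_corr = 0.08553 + 1.248 = 1.334 μm/a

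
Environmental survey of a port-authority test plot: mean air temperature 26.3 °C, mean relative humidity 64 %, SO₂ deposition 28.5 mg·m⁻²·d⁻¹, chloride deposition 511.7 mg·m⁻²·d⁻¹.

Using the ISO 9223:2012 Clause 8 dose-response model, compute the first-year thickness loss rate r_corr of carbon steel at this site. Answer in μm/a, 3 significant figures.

carbon steel: f(T) = -0.054·(T−10) [T>10 °C] = -0.8802
  Pd branch = 1.77·Pd^0.52·e^(0.02·RH+f) = 15.07 μm/a
  Sd branch = 0.102·Sd^0.62·e^(0.033·RH+0.04·T) = 115.4 μm/a
  sum: 15.07 + 115.4 → r_corr = 130.5 μm/a

r_corr = 130 μm/a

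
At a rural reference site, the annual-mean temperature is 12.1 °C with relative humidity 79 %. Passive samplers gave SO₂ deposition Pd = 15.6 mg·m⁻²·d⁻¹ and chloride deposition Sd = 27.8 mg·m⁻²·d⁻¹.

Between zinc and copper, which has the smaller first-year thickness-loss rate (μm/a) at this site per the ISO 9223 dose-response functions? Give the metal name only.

copper

zinc: f(T) = -0.071·(T−10) [T>10 °C] = -0.1491
  SO₂ term: 0.0129·15.6^0.44·exp(0.046·79-0.1491) = 1.409
  Sd branch = 0.0175·Sd^0.57·e^(0.008·RH+0.085·T) = 0.6128 μm/a
  r_corr = 1.409 + 0.6128 = 2.022 μm/a
copper: f(T) = -0.080·(T−10) [T>10 °C] = -0.1680
  Pd branch = 0.0053·Pd^0.26·e^(0.059·RH+f) = 0.9678 μm/a
  Cl⁻ term: 0.01025·27.8^0.27·exp(0.036·79+0.049·12.1) = 0.7821
  r_corr = 0.9678 + 0.7821 = 1.75 μm/a
Ordering by μm/a: zinc (2.02) > copper (1.75)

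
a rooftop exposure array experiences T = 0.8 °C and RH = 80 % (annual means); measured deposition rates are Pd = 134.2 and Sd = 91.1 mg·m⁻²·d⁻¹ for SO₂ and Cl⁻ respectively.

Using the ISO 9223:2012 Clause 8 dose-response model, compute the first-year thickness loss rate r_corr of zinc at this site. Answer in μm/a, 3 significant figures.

r_corr = 3.58 μm/a

zinc: f(T) = +0.038·(T−10) [T≤10 °C] = -0.3496
  SO₂ term: 0.0129·134.2^0.44·exp(0.046·80-0.3496) = 3.113
  Sd branch = 0.0175·Sd^0.57·e^(0.008·RH+0.085·T) = 0.465 μm/a
  sum: 3.113 + 0.465 → r_corr = 3.578 μm/a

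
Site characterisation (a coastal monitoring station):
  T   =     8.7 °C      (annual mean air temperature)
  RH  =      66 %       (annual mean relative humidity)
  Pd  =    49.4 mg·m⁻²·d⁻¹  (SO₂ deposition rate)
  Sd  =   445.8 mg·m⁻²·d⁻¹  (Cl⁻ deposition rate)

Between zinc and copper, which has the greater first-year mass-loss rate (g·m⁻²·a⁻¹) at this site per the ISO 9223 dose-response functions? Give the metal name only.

zinc

zinc: temperature factor f = +0.038·(-1.3) = -0.0494
  Pd branch = 0.0129·Pd^0.44·e^(0.046·RH+f) = 1.422 μm/a
  Sd branch = 0.0175·Sd^0.57·e^(0.008·RH+0.085·T) = 2.011 μm/a
  r_corr = 1.422 + 2.011 = 3.433 μm/a
  mass loss = 3.433 μm/a × 7.14 g/cm³ = 24.51 g·m⁻²·a⁻¹
copper: f(T) = +0.126·(T−10) [T≤10 °C] = -0.1638
  SO₂ term: 0.0053·49.4^0.26·exp(0.059·66-0.1638) = 0.609
  Sd branch = 0.01025·Sd^0.27·e^(0.036·RH+0.049·T) = 0.877 μm/a
  sum: 0.609 + 0.877 → r_corr = 1.486 μm/a
  mass loss = 1.486 μm/a × 8.96 g/cm³ = 13.32 g·m⁻²·a⁻¹
Ordering by g·m⁻²·a⁻¹: zinc (24.5) > copper (13.3)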